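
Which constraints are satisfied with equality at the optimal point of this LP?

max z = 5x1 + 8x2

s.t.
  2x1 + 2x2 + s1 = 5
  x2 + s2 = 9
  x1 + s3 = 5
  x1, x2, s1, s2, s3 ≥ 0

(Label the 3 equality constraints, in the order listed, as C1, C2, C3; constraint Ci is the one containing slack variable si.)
Optimal: x1 = 0, x2 = 2.5
Binding: C1, x1 ≥ 0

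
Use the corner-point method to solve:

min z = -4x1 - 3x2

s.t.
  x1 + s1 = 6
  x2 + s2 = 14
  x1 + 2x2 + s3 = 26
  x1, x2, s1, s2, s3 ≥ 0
Each vertex is the intersection of two constraint boundaries that also satisfies all remaining constraints:
  x1 = 0 and x2 = 0 → (0, 0)
  x1 = 6 and x2 = 0 → (6, 0)
  x1 = 6 and x1 + 2x2 = 26 → (6, 10)
  x1 + 2x2 = 26 and x1 = 0 → (0, 13)

Evaluating z = -4x1 - 3x2 at each vertex:
  (0, 0): z = 0
  (6, 0): z = -24
  (6, 10): z = -54
  (0, 13): z = -39

The minimum is at (6, 10) with z = -54.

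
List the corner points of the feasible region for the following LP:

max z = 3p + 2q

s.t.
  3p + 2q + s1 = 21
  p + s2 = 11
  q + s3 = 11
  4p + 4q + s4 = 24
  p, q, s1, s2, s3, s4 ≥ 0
Each vertex is the intersection of two constraint boundaries that also satisfies all remaining constraints:
  p = 0 and q = 0 → (0, 0)
  4p + 4q = 24 and q = 0 → (6, 0)
  4p + 4q = 24 and p = 0 → (0, 6)

Vertices: (0, 0), (6, 0), (0, 6)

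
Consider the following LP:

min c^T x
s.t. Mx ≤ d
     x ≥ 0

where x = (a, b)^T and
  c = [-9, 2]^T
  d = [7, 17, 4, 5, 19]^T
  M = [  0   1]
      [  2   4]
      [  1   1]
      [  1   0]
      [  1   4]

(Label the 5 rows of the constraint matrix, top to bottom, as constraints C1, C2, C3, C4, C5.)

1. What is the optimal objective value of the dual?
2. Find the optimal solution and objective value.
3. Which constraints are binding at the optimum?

1. -36 (by strong duality, equal to the primal optimum)
2. a = 4, b = 0, z = -36
3. C3, b ≥ 0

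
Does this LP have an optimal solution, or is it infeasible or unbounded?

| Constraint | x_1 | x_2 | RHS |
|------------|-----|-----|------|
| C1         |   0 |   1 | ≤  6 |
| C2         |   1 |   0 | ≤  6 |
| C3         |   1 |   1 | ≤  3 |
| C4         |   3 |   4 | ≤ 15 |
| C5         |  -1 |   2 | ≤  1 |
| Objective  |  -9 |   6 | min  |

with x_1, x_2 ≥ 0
The point (3, 0) satisfies every constraint, so the LP is feasible; the constraints give x_1 ≤ 6 and x_2 ≤ 6, which with x_1, x_2 ≥ 0 keep the feasible region inside a bounded box. A feasible, bounded LP attains a finite optimum at a vertex.

The LP has an optimal solution: (3, 0) with z = -27.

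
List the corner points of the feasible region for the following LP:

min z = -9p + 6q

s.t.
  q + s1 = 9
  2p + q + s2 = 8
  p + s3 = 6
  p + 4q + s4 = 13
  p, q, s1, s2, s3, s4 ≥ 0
Each vertex is the intersection of two constraint boundaries that also satisfies all remaining constraints:
  p = 0 and q = 0 → (0, 0)
  2p + q = 8 and q = 0 → (4, 0)
  2p + q = 8 and p + 4q = 13 → (2.714, 2.571)
  p + 4q = 13 and p = 0 → (0, 3.25)

Vertices: (0, 0), (4, 0), (2.714, 2.571), (0, 3.25)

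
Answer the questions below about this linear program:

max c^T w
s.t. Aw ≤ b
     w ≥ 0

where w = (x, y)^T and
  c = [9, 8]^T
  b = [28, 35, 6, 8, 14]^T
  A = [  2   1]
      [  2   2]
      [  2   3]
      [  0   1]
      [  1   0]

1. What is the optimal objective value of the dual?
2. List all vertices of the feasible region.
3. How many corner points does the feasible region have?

1. 27 (by strong duality, equal to the primal optimum)
2. (0, 0), (3, 0), (0, 2)
3. 3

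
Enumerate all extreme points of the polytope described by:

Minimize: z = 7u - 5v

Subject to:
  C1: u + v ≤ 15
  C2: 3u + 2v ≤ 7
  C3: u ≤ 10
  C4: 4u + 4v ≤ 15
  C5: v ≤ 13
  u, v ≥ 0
Each vertex is the intersection of two constraint boundaries that also satisfies all remaining constraints:
  u = 0 and v = 0 → (0, 0)
  3u + 2v = 7 and v = 0 → (2.333, 0)
  3u + 2v = 7 and u = 0 → (0, 3.5)

Vertices: (0, 0), (2.333, 0), (0, 3.5)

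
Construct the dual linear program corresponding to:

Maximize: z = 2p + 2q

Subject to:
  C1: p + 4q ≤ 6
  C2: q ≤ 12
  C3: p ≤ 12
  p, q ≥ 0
Minimize: z = 6y1 + 12y2 + 12y3

Subject to:
  C1: -y1 - y3 ≤ -2
  C2: -4y1 - y2 ≤ -2
  y1, y2, y3 ≥ 0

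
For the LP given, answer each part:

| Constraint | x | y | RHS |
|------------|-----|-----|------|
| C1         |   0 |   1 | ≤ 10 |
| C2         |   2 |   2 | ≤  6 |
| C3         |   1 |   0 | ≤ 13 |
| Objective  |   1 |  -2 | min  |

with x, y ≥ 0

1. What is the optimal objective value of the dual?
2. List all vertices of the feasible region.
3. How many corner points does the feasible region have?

1. -6 (by strong duality, equal to the primal optimum)
2. (0, 0), (3, 0), (0, 3)
3. 3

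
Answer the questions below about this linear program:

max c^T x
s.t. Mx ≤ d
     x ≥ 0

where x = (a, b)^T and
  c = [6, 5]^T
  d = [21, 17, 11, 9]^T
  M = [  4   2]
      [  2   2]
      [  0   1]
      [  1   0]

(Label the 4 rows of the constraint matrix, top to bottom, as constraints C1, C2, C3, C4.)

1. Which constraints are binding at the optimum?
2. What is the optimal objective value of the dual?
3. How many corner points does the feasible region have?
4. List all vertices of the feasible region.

1. C1, C2
2. 44.5 (by strong duality, equal to the primal optimum)
3. 4
4. (0, 0), (5.25, 0), (2, 6.5), (0, 8.5)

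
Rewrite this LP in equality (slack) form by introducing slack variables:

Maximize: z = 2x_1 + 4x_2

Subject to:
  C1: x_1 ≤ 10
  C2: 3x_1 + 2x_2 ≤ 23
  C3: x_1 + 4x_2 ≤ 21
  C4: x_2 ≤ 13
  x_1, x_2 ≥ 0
max z = 2x_1 + 4x_2

s.t.
  x_1 + s1 = 10
  3x_1 + 2x_2 + s2 = 23
  x_1 + 4x_2 + s3 = 21
  x_2 + s4 = 13
  x_1, x_2, s1, s2, s3, s4 ≥ 0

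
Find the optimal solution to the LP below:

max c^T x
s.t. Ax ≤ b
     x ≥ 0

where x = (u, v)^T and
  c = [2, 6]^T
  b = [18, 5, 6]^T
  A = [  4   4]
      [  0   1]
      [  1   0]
u = 0, v = 4.5, z = 27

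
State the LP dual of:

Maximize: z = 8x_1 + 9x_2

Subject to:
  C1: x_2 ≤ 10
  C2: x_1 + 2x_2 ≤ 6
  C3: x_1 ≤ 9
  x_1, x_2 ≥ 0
Minimize: z = 10y1 + 6y2 + 9y3

Subject to:
  C1: -y2 - y3 ≤ -8
  C2: -y1 - 2y2 ≤ -9
  y1, y2, y3 ≥ 0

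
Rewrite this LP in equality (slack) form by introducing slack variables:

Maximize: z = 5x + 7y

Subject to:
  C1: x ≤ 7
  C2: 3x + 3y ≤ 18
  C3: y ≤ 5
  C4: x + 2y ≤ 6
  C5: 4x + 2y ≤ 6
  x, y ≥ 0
max z = 5x + 7y

s.t.
  x + s1 = 7
  3x + 3y + s2 = 18
  y + s3 = 5
  x + 2y + s4 = 6
  4x + 2y + s5 = 6
  x, y, s1, s2, s3, s4, s5 ≥ 0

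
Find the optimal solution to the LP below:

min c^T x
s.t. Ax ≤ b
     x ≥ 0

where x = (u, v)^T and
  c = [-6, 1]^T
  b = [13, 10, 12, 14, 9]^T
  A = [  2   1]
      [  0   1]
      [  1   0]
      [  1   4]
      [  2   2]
Each vertex is the intersection of two constraint boundaries that also satisfies all remaining constraints:
  u = 0 and v = 0 → (0, 0)
  2u + 2v = 9 and v = 0 → (4.5, 0)
  u + 4v = 14 and 2u + 2v = 9 → (1.333, 3.167)
  u + 4v = 14 and u = 0 → (0, 3.5)

Evaluating z = -6u + v at each vertex:
  (0, 0): z = 0
  (4.5, 0): z = -27
  (1.333, 3.167): z = -4.833
  (0, 3.5): z = 3.5

The minimum is at (4.5, 0) with z = -27.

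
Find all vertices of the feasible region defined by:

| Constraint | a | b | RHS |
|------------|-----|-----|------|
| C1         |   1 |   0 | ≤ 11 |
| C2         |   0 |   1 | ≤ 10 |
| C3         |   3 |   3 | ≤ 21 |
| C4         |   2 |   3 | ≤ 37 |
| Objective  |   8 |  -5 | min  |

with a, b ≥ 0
Each vertex is the intersection of two constraint boundaries that also satisfies all remaining constraints:
  a = 0 and b = 0 → (0, 0)
  3a + 3b = 21 and b = 0 → (7, 0)
  3a + 3b = 21 and a = 0 → (0, 7)

Vertices: (0, 0), (7, 0), (0, 7)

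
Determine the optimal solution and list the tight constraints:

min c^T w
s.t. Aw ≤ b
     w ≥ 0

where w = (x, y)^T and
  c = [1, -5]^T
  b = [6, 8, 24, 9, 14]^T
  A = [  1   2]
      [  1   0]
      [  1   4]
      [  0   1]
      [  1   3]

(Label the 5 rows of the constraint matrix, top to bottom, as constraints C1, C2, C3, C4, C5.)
Optimal: x = 0, y = 3
Slack at optimum:
  C1: slack = 0 (binding)
  C2: slack = 8
  C3: slack = 12
  C4: slack = 6
  C5: slack = 5
  x ≥ 0: x = 0 (binding)
  y ≥ 0: y = 3
Binding constraints: C1, x ≥ 0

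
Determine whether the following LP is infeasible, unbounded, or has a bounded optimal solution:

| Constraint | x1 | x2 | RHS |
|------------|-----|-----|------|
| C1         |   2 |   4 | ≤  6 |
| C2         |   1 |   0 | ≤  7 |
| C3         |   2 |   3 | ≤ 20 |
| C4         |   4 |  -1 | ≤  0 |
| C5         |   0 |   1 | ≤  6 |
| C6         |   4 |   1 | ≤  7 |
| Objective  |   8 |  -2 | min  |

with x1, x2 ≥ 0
The point (0, 1.5) satisfies every constraint, so the LP is feasible; the constraints give x1 ≤ 7 and x2 ≤ 6, which with x1, x2 ≥ 0 keep the feasible region inside a bounded box. A feasible, bounded LP attains a finite optimum at a vertex.

Evaluating z = 8x1 - 2x2 at each vertex:
  (0, 0): z = 0
  (0.3333, 1.333): z = -2e-06
  (0, 1.5): z = -3

The LP has an optimal solution: (0, 1.5) with z = -3.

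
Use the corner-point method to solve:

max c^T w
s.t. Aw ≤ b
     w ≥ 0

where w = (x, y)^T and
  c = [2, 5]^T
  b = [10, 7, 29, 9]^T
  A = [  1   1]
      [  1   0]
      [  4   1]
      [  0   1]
Each vertex is the intersection of two constraint boundaries that also satisfies all remaining constraints:
  x = 0 and y = 0 → (0, 0)
  x = 7 and y = 0 → (7, 0)
  x = 7 and 4x + y = 29 → (7, 1)
  x + y = 10 and 4x + y = 29 → (6.333, 3.667)
  x + y = 10 and y = 9 → (1, 9)
  y = 9 and x = 0 → (0, 9)

Evaluating z = 2x + 5y at each vertex:
  (0, 0): z = 0
  (7, 0): z = 14
  (7, 1): z = 19
  (6.333, 3.667): z = 31
  (1, 9): z = 47
  (0, 9): z = 45

The maximum is at (1, 9) with z = 47.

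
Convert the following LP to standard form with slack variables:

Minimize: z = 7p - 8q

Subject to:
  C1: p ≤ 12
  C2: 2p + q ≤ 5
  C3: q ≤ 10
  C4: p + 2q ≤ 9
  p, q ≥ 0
min z = 7p - 8q

s.t.
  p + s1 = 12
  2p + q + s2 = 5
  q + s3 = 10
  p + 2q + s4 = 9
  p, q, s1, s2, s3, s4 ≥ 0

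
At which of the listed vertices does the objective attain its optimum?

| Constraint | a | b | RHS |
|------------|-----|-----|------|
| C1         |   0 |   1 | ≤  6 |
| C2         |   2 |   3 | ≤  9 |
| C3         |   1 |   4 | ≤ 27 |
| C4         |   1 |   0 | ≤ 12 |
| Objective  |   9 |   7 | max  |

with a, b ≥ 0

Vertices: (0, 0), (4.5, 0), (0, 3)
Evaluating z = 9a + 7b at each vertex:
  (0, 0): z = 0
  (4.5, 0): z = 40.5
  (0, 3): z = 21

The largest value is z = 40.5, attained at (4.5, 0).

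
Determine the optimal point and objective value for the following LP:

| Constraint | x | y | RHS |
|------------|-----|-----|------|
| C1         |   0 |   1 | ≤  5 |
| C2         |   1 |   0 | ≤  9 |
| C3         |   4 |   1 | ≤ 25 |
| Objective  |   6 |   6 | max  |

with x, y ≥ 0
Each vertex is the intersection of two constraint boundaries that also satisfies all remaining constraints:
  x = 0 and y = 0 → (0, 0)
  4x + y = 25 and y = 0 → (6.25, 0)
  y = 5 and 4x + y = 25 → (5, 5)
  y = 5 and x = 0 → (0, 5)

Evaluating z = 6x + 6y at each vertex:
  (0, 0): z = 0
  (6.25, 0): z = 37.5
  (5, 5): z = 60
  (0, 5): z = 30

The maximum is at (5, 5) with z = 60.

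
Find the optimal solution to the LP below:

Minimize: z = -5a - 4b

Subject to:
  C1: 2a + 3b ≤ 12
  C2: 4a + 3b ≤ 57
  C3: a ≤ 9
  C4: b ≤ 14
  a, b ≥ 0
a = 6, b = 0, z = -30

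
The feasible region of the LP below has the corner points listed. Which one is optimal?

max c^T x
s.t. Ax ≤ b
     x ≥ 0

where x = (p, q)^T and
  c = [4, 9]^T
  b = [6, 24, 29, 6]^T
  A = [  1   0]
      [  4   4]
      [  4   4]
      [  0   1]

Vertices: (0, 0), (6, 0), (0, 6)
(0, 6) with z = 54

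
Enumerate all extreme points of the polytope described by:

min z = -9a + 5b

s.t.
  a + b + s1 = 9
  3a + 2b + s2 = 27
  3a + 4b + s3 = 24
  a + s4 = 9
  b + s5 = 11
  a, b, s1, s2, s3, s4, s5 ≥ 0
Each vertex is the intersection of two constraint boundaries that also satisfies all remaining constraints:
  a = 0 and b = 0 → (0, 0)
  3a + 4b = 24 and b = 0 → (8, 0)
  3a + 4b = 24 and a = 0 → (0, 6)

Vertices: (0, 0), (8, 0), (0, 6)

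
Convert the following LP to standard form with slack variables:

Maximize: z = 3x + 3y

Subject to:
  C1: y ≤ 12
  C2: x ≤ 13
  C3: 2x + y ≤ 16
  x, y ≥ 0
max z = 3x + 3y

s.t.
  y + s1 = 12
  x + s2 = 13
  2x + y + s3 = 16
  x, y, s1, s2, s3 ≥ 0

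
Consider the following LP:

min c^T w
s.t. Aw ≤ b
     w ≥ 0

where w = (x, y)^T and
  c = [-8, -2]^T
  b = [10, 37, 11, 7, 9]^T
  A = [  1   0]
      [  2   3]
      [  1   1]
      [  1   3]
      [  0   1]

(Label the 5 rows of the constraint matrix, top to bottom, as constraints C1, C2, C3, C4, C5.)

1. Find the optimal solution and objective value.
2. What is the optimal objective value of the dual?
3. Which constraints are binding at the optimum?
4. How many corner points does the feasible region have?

1. x = 7, y = 0, z = -56
2. -56 (by strong duality, equal to the primal optimum)
3. C4, y ≥ 0
4. 3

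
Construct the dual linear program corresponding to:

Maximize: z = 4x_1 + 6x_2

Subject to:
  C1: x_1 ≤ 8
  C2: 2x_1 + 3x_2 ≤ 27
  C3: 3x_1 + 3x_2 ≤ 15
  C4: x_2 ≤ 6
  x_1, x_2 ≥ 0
Minimize: z = 8y1 + 27y2 + 15y3 + 6y4

Subject to:
  C1: -y1 - 2y2 - 3y3 ≤ -4
  C2: -3y2 - 3y3 - y4 ≤ -6
  y1, y2, y3, y4 ≥ 0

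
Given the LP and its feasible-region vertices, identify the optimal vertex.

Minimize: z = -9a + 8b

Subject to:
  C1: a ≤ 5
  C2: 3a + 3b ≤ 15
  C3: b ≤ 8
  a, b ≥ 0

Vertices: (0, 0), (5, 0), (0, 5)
Evaluating z = -9a + 8b at each vertex:
  (0, 0): z = 0
  (5, 0): z = -45
  (0, 5): z = 40

The smallest value is z = -45, attained at (5, 0).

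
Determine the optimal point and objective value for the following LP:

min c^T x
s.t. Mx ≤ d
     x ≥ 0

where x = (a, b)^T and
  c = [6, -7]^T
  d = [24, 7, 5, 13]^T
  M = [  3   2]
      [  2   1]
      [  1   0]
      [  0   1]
a = 0, b = 7, z = -49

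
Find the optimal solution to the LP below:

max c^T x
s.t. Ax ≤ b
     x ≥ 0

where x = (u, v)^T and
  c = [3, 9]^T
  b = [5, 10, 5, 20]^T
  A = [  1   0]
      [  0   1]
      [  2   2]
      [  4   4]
Each vertex is the intersection of two constraint boundaries that also satisfies all remaining constraints:
  u = 0 and v = 0 → (0, 0)
  2u + 2v = 5 and v = 0 → (2.5, 0)
  2u + 2v = 5 and u = 0 → (0, 2.5)

Evaluating z = 3u + 9v at each vertex:
  (0, 0): z = 0
  (2.5, 0): z = 7.5
  (0, 2.5): z = 22.5

The maximum is at (0, 2.5) with z = 22.5.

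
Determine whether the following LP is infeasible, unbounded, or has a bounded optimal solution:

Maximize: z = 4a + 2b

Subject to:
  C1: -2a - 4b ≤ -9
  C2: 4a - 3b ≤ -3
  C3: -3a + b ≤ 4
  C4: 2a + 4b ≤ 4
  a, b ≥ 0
C4 requires 2a + 4b ≤ 4, while C1 (-2a - 4b ≤ -9) is equivalent to 2a + 4b ≥ 9. Together they would need 9 ≤ 2a + 4b ≤ 4, which is impossible since 9 > 4. No point satisfies all constraints.

The feasible region is empty; the LP is infeasible.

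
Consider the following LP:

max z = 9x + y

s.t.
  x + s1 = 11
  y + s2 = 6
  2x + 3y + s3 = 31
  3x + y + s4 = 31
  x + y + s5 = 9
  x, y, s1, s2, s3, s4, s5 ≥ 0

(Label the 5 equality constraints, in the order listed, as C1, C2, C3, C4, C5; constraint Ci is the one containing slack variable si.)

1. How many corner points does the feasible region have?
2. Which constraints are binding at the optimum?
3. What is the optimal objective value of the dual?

1. 4
2. C5, y ≥ 0
3. 81 (by strong duality, equal to the primal optimum)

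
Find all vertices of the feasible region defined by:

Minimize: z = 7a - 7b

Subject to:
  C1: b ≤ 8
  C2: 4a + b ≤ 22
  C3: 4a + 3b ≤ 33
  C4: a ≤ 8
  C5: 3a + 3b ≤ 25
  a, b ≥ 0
Each vertex is the intersection of two constraint boundaries that also satisfies all remaining constraints:
  a = 0 and b = 0 → (0, 0)
  4a + b = 22 and b = 0 → (5.5, 0)
  4a + b = 22 and 3a + 3b = 25 → (4.556, 3.778)
  b = 8 and 3a + 3b = 25 → (0.3333, 8)
  b = 8 and a = 0 → (0, 8)

Vertices: (0, 0), (5.5, 0), (4.556, 3.778), (0.3333, 8), (0, 8)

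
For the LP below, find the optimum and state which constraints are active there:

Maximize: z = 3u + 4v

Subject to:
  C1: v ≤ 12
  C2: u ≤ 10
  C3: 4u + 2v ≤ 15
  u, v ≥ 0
Optimal: u = 0, v = 7.5
Slack at optimum:
  C1: slack = 4.5
  C2: slack = 10
  C3: slack = 0 (binding)
  u ≥ 0: u = 0 (binding)
  v ≥ 0: v = 7.5
Binding constraints: C3, u ≥ 0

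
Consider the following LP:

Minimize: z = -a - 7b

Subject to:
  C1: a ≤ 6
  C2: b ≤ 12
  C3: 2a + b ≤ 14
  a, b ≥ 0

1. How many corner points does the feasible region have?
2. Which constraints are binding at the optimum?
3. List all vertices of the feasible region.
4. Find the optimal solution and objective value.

1. 5
2. C2, C3
3. (0, 0), (6, 0), (6, 2), (1, 12), (0, 12)
4. a = 1, b = 12, z = -85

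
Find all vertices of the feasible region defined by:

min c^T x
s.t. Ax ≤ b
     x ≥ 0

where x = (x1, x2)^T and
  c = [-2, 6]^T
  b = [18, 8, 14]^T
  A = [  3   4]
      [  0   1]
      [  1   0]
Each vertex is the intersection of two constraint boundaries that also satisfies all remaining constraints:
  x1 = 0 and x2 = 0 → (0, 0)
  3x1 + 4x2 = 18 and x2 = 0 → (6, 0)
  3x1 + 4x2 = 18 and x1 = 0 → (0, 4.5)

Vertices: (0, 0), (6, 0), (0, 4.5)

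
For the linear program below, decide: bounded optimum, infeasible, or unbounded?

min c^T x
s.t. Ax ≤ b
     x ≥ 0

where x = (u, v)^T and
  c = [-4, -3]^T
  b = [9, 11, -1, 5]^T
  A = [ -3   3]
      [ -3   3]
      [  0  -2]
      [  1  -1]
Feasible point: (0, 1) satisfies every constraint, so the LP is feasible.
Direction d = (1, 1): for each constraint row a, a·d ≤ 0 —
  (-3)(1) + (3)(1) = 0 ≤ 0
  (-3)(1) + (3)(1) = 0 ≤ 0
  (0)(1) + (-2)(1) = -2 ≤ 0
  (1)(1) + (-1)(1) = 0 ≤ 0
and d ≥ 0, so (0, 1) + t·d stays feasible for every t ≥ 0. Along this ray z = -4u - 3v changes by -7 per unit t, so z → −∞.

Unbounded — the objective can decrease without bound over the feasible region.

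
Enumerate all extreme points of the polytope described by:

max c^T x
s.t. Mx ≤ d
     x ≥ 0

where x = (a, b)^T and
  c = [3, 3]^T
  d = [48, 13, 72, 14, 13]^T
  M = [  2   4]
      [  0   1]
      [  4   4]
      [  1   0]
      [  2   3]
Each vertex is the intersection of two constraint boundaries that also satisfies all remaining constraints:
  a = 0 and b = 0 → (0, 0)
  2a + 3b = 13 and b = 0 → (6.5, 0)
  2a + 3b = 13 and a = 0 → (0, 4.333)

Vertices: (0, 0), (6.5, 0), (0, 4.333)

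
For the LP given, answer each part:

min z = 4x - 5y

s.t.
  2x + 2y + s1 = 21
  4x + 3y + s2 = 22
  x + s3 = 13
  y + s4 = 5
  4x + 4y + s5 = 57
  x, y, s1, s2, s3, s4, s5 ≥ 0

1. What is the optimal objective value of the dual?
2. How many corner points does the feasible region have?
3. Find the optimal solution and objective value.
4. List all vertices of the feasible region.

1. -25 (by strong duality, equal to the primal optimum)
2. 4
3. x = 0, y = 5, z = -25
4. (0, 0), (5.5, 0), (1.75, 5), (0, 5)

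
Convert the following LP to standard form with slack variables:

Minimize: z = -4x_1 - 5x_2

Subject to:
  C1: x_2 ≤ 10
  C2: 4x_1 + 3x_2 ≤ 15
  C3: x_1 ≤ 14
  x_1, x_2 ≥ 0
min z = -4x_1 - 5x_2

s.t.
  x_2 + s1 = 10
  4x_1 + 3x_2 + s2 = 15
  x_1 + s3 = 14
  x_1, x_2, s1, s2, s3 ≥ 0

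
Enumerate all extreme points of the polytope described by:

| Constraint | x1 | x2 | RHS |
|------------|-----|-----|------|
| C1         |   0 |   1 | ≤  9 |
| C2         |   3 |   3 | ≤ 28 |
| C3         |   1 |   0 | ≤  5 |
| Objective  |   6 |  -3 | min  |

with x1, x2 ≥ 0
Each vertex is the intersection of two constraint boundaries that also satisfies all remaining constraints:
  x1 = 0 and x2 = 0 → (0, 0)
  x1 = 5 and x2 = 0 → (5, 0)
  3x1 + 3x2 = 28 and x1 = 5 → (5, 4.333)
  x2 = 9 and 3x1 + 3x2 = 28 → (0.3333, 9)
  x2 = 9 and x1 = 0 → (0, 9)

Vertices: (0, 0), (5, 0), (5, 4.333), (0.3333, 9), (0, 9)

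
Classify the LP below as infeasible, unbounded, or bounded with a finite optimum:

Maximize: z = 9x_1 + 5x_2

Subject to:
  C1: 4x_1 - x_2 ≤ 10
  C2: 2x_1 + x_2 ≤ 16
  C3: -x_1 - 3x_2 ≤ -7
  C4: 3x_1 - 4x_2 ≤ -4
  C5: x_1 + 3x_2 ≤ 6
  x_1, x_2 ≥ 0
C5 requires x_1 + 3x_2 ≤ 6, while C3 (-x_1 - 3x_2 ≤ -7) is equivalent to x_1 + 3x_2 ≥ 7. Together they would need 7 ≤ x_1 + 3x_2 ≤ 6, which is impossible since 7 > 6. No point satisfies all constraints.

Infeasible: no point satisfies all constraints simultaneously.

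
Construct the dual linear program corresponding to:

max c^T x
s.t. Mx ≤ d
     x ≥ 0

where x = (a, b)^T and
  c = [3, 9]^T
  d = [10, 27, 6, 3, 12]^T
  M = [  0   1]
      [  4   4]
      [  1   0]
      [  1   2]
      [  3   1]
Minimize: z = 10y1 + 27y2 + 6y3 + 3y4 + 12y5

Subject to:
  C1: -4y2 - y3 - y4 - 3y5 ≤ -3
  C2: -y1 - 4y2 - 2y4 - y5 ≤ -9
  y1, y2, y3, y4, y5 ≥ 0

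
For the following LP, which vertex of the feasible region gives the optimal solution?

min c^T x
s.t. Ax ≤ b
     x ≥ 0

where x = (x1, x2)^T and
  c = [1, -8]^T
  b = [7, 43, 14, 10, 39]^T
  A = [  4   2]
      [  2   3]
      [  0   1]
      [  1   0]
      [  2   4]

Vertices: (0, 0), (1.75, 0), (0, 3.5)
Evaluating z = x1 - 8x2 at each vertex:
  (0, 0): z = 0
  (1.75, 0): z = 1.75
  (0, 3.5): z = -28

The smallest value is z = -28, attained at (0, 3.5).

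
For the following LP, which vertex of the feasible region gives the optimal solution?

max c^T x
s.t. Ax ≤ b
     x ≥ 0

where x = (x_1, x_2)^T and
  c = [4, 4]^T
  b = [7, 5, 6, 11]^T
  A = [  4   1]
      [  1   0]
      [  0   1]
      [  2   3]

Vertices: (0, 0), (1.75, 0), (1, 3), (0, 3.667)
(1, 3) with z = 16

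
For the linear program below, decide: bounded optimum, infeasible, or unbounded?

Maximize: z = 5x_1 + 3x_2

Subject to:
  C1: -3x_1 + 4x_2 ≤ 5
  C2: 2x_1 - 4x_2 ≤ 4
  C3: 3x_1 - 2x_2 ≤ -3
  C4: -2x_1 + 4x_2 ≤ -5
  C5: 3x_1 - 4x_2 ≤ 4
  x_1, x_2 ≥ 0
C2 requires 2x_1 - 4x_2 ≤ 4, while C4 (-2x_1 + 4x_2 ≤ -5) is equivalent to 2x_1 - 4x_2 ≥ 5. Together they would need 5 ≤ 2x_1 - 4x_2 ≤ 4, which is impossible since 5 > 4. No point satisfies all constraints.

The feasible region is empty; the LP is infeasible.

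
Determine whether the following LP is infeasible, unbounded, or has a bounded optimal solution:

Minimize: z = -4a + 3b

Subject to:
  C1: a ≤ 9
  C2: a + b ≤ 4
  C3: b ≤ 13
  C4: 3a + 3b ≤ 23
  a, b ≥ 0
The point (4, 0) satisfies every constraint, so the LP is feasible; the constraints give a ≤ 9 and b ≤ 13, which with a, b ≥ 0 keep the feasible region inside a bounded box. A feasible, bounded LP attains a finite optimum at a vertex.

Feasible with finite optimum z* = -16 at (4, 0).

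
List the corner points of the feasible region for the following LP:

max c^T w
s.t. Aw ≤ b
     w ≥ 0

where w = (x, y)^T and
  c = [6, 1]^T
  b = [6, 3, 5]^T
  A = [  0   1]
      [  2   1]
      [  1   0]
Each vertex is the intersection of two constraint boundaries that also satisfies all remaining constraints:
  x = 0 and y = 0 → (0, 0)
  2x + y = 3 and y = 0 → (1.5, 0)
  2x + y = 3 and x = 0 → (0, 3)

Vertices: (0, 0), (1.5, 0), (0, 3)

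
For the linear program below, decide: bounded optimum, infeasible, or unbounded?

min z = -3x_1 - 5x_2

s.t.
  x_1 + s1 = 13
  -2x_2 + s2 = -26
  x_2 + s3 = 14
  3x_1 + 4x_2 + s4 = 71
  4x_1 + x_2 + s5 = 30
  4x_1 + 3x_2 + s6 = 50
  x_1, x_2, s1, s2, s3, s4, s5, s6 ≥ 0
The point (2, 14) satisfies every constraint, so the LP is feasible; the constraints give x_1 ≤ 13 and x_2 ≤ 14, which with x_1, x_2 ≥ 0 keep the feasible region inside a bounded box. A feasible, bounded LP attains a finite optimum at a vertex.

Evaluating z = -3x_1 - 5x_2 at each vertex:
  (0, 13): z = -65
  (2.75, 13): z = -73.25
  (2, 14): z = -76
  (0, 14): z = -70

Bounded optimum: z* = -76 at (2, 14).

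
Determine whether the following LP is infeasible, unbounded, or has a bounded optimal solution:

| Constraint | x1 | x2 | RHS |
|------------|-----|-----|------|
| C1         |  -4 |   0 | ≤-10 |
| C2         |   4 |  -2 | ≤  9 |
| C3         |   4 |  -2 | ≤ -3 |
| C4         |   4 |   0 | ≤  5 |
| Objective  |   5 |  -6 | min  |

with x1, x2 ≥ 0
C4 requires 4x1 ≤ 5, while C1 (-4x1 ≤ -10) is equivalent to 4x1 ≥ 10. Together they would need 10 ≤ 4x1 ≤ 5, which is impossible since 10 > 5. No point satisfies all constraints.

Infeasible: no point satisfies all constraints simultaneously.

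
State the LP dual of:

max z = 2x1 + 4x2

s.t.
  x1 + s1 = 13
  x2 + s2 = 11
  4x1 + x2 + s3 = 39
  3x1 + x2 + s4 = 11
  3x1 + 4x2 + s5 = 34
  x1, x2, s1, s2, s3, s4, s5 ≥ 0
Minimize: z = 13y1 + 11y2 + 39y3 + 11y4 + 34y5

Subject to:
  C1: -y1 - 4y3 - 3y4 - 3y5 ≤ -2
  C2: -y2 - y3 - y4 - 4y5 ≤ -4
  y1, y2, y3, y4, y5 ≥ 0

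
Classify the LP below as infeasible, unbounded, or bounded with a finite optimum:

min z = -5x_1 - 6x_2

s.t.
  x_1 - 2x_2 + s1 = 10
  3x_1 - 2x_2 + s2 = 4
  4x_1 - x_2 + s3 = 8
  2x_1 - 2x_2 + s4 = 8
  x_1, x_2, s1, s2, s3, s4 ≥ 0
Feasible point: (0, 0) satisfies every constraint, so the LP is feasible.
Direction d = (0, 1): for each constraint row a, a·d ≤ 0 —
  (1)(0) + (-2)(1) = -2 ≤ 0
  (3)(0) + (-2)(1) = -2 ≤ 0
  (4)(0) + (-1)(1) = -1 ≤ 0
  (2)(0) + (-2)(1) = -2 ≤ 0
and d ≥ 0, so (0, 0) + t·d stays feasible for every t ≥ 0. Along this ray z = -5x_1 - 6x_2 changes by -6 per unit t, so z → −∞.

Unbounded — the objective can decrease without bound over the feasible region.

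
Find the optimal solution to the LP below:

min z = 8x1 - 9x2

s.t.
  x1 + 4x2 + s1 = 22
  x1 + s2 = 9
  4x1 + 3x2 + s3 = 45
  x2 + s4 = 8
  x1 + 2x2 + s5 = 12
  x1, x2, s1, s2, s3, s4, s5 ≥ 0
x1 = 0, x2 = 5.5, z = -49.5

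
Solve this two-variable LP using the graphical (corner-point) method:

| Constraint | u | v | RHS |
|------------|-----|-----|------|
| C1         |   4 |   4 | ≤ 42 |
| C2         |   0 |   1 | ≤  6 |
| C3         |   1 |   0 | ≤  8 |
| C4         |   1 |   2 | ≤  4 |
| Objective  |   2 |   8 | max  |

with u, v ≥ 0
u = 0, v = 2, z = 16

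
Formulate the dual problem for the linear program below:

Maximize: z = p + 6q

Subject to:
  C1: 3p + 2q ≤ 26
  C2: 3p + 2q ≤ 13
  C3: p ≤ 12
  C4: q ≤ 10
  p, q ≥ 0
Minimize: z = 26y1 + 13y2 + 12y3 + 10y4

Subject to:
  C1: -3y1 - 3y2 - y3 ≤ -1
  C2: -2y1 - 2y2 - y4 ≤ -6
  y1, y2, y3, y4 ≥ 0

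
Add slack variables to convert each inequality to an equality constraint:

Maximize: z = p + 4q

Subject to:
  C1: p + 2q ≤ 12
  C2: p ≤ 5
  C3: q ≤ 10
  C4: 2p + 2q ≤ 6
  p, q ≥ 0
max z = p + 4q

s.t.
  p + 2q + s1 = 12
  p + s2 = 5
  q + s3 = 10
  2p + 2q + s4 = 6
  p, q, s1, s2, s3, s4 ≥ 0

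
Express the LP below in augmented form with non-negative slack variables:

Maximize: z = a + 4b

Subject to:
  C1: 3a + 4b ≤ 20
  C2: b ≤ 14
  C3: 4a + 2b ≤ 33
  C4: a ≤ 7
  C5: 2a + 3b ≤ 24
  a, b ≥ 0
max z = a + 4b

s.t.
  3a + 4b + s1 = 20
  b + s2 = 14
  4a + 2b + s3 = 33
  a + s4 = 7
  2a + 3b + s5 = 24
  a, b, s1, s2, s3, s4, s5 ≥ 0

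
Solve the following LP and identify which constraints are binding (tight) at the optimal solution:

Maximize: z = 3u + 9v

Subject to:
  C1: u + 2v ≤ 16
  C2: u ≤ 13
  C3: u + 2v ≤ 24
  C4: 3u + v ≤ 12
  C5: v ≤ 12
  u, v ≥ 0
Optimal: u = 0, v = 8
Slack at optimum:
  C1: slack = 0 (binding)
  C2: slack = 13
  C3: slack = 8
  C4: slack = 4
  C5: slack = 4
  u ≥ 0: u = 0 (binding)
  v ≥ 0: v = 8
Binding constraints: C1, u ≥ 0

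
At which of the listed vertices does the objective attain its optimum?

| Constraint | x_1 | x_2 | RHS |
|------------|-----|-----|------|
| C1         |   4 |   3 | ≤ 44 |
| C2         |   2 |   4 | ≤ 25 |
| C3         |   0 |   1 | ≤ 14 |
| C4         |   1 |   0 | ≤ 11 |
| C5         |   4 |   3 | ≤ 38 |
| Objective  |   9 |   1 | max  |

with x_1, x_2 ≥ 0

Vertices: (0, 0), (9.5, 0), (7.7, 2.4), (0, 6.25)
Evaluating z = 9x_1 + x_2 at each vertex:
  (0, 0): z = 0
  (9.5, 0): z = 85.5
  (7.7, 2.4): z = 71.7
  (0, 6.25): z = 6.25

The largest value is z = 85.5, attained at (9.5, 0).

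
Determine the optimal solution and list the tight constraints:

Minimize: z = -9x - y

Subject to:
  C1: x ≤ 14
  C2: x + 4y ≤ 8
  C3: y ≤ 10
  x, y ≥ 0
Optimal: x = 8, y = 0
Slack at optimum:
  C1: slack = 6
  C2: slack = 0 (binding)
  C3: slack = 10
  x ≥ 0: x = 8
  y ≥ 0: y = 0 (binding)
Binding constraints: C2, y ≥ 0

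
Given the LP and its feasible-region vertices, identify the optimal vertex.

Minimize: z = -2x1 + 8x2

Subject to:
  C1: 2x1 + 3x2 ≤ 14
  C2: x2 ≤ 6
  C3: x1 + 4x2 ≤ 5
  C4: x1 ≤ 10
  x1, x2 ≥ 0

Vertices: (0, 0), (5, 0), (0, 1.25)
Evaluating z = -2x1 + 8x2 at each vertex:
  (0, 0): z = 0
  (5, 0): z = -10
  (0, 1.25): z = 10

The smallest value is z = -10, attained at (5, 0).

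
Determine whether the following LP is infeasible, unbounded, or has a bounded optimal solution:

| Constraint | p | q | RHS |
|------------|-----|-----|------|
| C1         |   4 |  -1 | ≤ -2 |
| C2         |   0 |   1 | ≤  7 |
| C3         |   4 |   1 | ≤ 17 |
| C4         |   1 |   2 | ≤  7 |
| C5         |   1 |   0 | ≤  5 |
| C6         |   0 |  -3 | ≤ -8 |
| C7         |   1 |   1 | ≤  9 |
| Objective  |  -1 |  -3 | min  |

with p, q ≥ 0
The point (0, 3.5) satisfies every constraint, so the LP is feasible; the constraints give p ≤ 5 and q ≤ 7, which with p, q ≥ 0 keep the feasible region inside a bounded box. A feasible, bounded LP attains a finite optimum at a vertex.

The LP has an optimal solution: (0, 3.5) with z = -10.5.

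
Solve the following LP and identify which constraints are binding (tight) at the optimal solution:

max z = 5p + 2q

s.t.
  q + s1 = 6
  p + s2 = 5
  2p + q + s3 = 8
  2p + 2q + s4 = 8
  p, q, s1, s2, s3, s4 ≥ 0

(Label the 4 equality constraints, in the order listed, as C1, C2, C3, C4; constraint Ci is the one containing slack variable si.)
Optimal: p = 4, q = 0
Binding: C3, C4, q ≥ 0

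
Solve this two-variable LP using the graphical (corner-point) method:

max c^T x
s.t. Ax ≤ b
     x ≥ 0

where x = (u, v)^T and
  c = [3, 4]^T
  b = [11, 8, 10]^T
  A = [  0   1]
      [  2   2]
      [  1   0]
Each vertex is the intersection of two constraint boundaries that also satisfies all remaining constraints:
  u = 0 and v = 0 → (0, 0)
  2u + 2v = 8 and v = 0 → (4, 0)
  2u + 2v = 8 and u = 0 → (0, 4)

Evaluating z = 3u + 4v at each vertex:
  (0, 0): z = 0
  (4, 0): z = 12
  (0, 4): z = 16

The maximum is at (0, 4) with z = 16.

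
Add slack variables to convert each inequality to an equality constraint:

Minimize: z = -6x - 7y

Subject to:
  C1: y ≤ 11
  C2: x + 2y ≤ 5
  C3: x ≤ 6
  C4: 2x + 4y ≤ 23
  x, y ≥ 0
min z = -6x - 7y

s.t.
  y + s1 = 11
  x + 2y + s2 = 5
  x + s3 = 6
  2x + 4y + s4 = 23
  x, y, s1, s2, s3, s4 ≥ 0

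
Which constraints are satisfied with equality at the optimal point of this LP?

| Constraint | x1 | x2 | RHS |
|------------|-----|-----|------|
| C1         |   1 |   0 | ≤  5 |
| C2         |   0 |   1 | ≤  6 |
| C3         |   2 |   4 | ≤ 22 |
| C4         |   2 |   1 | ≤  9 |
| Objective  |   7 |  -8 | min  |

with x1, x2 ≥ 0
Optimal: x1 = 0, x2 = 5.5
Slack at optimum:
  C1: slack = 5
  C2: slack = 0.5
  C3: slack = 0 (binding)
  C4: slack = 3.5
  x1 ≥ 0: x1 = 0 (binding)
  x2 ≥ 0: x2 = 5.5
Binding constraints: C3, x1 ≥ 0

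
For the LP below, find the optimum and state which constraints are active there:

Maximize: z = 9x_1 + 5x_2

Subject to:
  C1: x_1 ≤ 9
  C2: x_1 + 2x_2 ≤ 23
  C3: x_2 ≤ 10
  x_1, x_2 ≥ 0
Optimal: x_1 = 9, x_2 = 7
Slack at optimum:
  C1: slack = 0 (binding)
  C2: slack = 0 (binding)
  C3: slack = 3
  x_1 ≥ 0: x_1 = 9
  x_2 ≥ 0: x_2 = 7
Binding constraints: C1, C2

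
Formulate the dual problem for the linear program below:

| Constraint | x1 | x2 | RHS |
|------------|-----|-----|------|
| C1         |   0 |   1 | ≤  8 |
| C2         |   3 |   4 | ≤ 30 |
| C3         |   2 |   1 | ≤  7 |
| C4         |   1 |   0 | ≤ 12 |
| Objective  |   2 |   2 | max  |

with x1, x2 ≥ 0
Minimize: z = 8y1 + 30y2 + 7y3 + 12y4

Subject to:
  C1: -3y2 - 2y3 - y4 ≤ -2
  C2: -y1 - 4y2 - y3 ≤ -2
  y1, y2, y3, y4 ≥ 0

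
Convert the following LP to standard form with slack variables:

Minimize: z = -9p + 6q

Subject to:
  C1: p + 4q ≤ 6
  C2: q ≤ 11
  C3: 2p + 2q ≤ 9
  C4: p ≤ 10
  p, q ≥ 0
min z = -9p + 6q

s.t.
  p + 4q + s1 = 6
  q + s2 = 11
  2p + 2q + s3 = 9
  p + s4 = 10
  p, q, s1, s2, s3, s4 ≥ 0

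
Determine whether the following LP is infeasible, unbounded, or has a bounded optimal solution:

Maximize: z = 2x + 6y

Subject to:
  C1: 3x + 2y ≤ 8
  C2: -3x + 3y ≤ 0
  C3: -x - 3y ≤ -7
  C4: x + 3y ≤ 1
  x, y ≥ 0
C4 requires x + 3y ≤ 1, while C3 (-x - 3y ≤ -7) is equivalent to x + 3y ≥ 7. Together they would need 7 ≤ x + 3y ≤ 1, which is impossible since 7 > 1. No point satisfies all constraints.

Infeasible: no point satisfies all constraints simultaneously.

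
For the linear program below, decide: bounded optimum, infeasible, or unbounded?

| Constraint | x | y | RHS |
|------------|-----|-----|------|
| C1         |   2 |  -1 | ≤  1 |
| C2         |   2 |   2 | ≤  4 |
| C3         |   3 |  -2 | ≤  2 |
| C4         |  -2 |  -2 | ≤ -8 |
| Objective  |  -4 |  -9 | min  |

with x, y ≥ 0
C2 requires 2x + 2y ≤ 4, while C4 (-2x - 2y ≤ -8) is equivalent to 2x + 2y ≥ 8. Together they would need 8 ≤ 2x + 2y ≤ 4, which is impossible since 8 > 4. No point satisfies all constraints.

The feasible region is empty; the LP is infeasible.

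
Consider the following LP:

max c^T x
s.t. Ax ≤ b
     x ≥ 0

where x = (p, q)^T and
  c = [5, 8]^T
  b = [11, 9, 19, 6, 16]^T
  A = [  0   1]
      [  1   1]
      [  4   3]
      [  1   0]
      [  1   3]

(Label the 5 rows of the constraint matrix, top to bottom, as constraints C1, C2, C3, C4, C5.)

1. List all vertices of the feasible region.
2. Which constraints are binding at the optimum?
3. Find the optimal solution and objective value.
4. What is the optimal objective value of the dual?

1. (0, 0), (4.75, 0), (1, 5), (0, 5.333)
2. C3, C5
3. p = 1, q = 5, z = 45
4. 45 (by strong duality, equal to the primal optimum)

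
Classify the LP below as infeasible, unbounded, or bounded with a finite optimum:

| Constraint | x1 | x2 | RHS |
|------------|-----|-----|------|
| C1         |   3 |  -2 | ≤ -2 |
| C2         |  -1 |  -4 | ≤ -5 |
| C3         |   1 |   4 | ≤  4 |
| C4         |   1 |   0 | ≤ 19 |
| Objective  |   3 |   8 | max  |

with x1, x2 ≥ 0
C3 requires x1 + 4x2 ≤ 4, while C2 (-x1 - 4x2 ≤ -5) is equivalent to x1 + 4x2 ≥ 5. Together they would need 5 ≤ x1 + 4x2 ≤ 4, which is impossible since 5 > 4. No point satisfies all constraints.

Infeasible — the constraint set is empty.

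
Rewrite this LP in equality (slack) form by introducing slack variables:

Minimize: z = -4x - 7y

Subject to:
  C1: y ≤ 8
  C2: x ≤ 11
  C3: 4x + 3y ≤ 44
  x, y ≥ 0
min z = -4x - 7y

s.t.
  y + s1 = 8
  x + s2 = 11
  4x + 3y + s3 = 44
  x, y, s1, s2, s3 ≥ 0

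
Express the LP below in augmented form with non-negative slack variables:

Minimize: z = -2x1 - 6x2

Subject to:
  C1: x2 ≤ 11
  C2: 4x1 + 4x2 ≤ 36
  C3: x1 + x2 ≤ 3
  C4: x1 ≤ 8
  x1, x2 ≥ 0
min z = -2x1 - 6x2

s.t.
  x2 + s1 = 11
  4x1 + 4x2 + s2 = 36
  x1 + x2 + s3 = 3
  x1 + s4 = 8
  x1, x2, s1, s2, s3, s4 ≥ 0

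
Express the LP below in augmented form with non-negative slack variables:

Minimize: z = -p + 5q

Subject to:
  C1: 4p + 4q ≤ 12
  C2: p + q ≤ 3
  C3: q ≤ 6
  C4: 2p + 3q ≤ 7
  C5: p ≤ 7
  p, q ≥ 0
min z = -p + 5q

s.t.
  4p + 4q + s1 = 12
  p + q + s2 = 3
  q + s3 = 6
  2p + 3q + s4 = 7
  p + s5 = 7
  p, q, s1, s2, s3, s4, s5 ≥ 0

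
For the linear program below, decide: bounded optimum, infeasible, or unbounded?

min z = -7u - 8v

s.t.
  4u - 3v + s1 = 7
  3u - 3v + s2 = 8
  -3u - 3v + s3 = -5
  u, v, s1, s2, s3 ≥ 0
Feasible point: (0, 2) satisfies every constraint, so the LP is feasible.
Direction d = (0, 1): for each constraint row a, a·d ≤ 0 —
  (4)(0) + (-3)(1) = -3 ≤ 0
  (3)(0) + (-3)(1) = -3 ≤ 0
  (-3)(0) + (-3)(1) = -3 ≤ 0
and d ≥ 0, so (0, 2) + t·d stays feasible for every t ≥ 0. Along this ray z = -7u - 8v changes by -8 per unit t, so z → −∞.

The LP is unbounded; z can be made arbitrarily small.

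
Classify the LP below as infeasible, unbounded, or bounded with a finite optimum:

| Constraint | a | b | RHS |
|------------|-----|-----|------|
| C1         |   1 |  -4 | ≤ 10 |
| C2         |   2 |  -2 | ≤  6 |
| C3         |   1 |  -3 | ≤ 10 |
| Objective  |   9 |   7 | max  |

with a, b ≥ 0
Feasible point: (0, 0) satisfies every constraint, so the LP is feasible.
Direction d = (0, 1): for each constraint row a, a·d ≤ 0 —
  (1)(0) + (-4)(1) = -4 ≤ 0
  (2)(0) + (-2)(1) = -2 ≤ 0
  (1)(0) + (-3)(1) = -3 ≤ 0
and d ≥ 0, so (0, 0) + t·d stays feasible for every t ≥ 0. Along this ray z = 9a + 7b changes by 7 per unit t, so z → +∞.

Unbounded: there is a feasible ray along which z → +∞.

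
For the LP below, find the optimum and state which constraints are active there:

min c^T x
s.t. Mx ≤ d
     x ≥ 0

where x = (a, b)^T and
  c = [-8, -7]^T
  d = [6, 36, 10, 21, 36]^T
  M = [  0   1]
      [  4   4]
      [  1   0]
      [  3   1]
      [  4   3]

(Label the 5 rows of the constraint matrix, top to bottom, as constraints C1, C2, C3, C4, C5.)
Optimal: a = 6, b = 3
Slack at optimum:
  C1: slack = 3
  C2: slack = 0 (binding)
  C3: slack = 4
  C4: slack = 0 (binding)
  C5: slack = 3
  a ≥ 0: a = 6
  b ≥ 0: b = 3
Binding constraints: C2, C4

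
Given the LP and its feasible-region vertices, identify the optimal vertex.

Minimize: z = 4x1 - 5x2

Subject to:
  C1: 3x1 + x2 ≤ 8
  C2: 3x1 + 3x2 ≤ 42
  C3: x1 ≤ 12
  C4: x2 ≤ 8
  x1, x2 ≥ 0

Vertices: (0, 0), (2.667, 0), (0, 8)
Evaluating z = 4x1 - 5x2 at each vertex:
  (0, 0): z = 0
  (2.667, 0): z = 10.67
  (0, 8): z = -40

The smallest value is z = -40, attained at (0, 8).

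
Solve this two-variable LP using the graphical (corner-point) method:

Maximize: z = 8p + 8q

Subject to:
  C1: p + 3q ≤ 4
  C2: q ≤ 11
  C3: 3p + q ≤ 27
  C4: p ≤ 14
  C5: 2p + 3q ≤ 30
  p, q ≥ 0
Each vertex is the intersection of two constraint boundaries that also satisfies all remaining constraints:
  p = 0 and q = 0 → (0, 0)
  p + 3q = 4 and q = 0 → (4, 0)
  p + 3q = 4 and p = 0 → (0, 1.333)

Evaluating z = 8p + 8q at each vertex:
  (0, 0): z = 0
  (4, 0): z = 32
  (0, 1.333): z = 10.67

The maximum is at (4, 0) with z = 32.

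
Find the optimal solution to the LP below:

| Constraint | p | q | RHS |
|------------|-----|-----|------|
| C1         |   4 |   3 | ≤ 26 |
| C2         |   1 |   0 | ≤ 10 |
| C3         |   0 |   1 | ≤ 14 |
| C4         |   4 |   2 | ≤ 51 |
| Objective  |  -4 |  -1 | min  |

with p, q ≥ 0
p = 6.5, q = 0, z = -26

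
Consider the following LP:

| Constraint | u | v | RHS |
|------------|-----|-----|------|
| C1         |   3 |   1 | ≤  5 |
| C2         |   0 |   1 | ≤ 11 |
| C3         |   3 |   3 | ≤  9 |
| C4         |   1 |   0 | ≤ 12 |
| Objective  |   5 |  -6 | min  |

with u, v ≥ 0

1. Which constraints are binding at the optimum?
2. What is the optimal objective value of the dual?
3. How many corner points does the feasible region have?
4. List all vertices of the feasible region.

1. C3, u ≥ 0
2. -18 (by strong duality, equal to the primal optimum)
3. 4
4. (0, 0), (1.667, 0), (1, 2), (0, 3)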